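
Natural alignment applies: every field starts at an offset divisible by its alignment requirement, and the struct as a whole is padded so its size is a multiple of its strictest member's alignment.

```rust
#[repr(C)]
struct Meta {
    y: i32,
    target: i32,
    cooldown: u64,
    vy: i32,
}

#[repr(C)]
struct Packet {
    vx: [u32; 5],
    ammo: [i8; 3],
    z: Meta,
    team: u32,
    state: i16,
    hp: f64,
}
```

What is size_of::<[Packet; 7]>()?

448

Meta: 0..4  y  (4B, 4-aligned); 4..8  target  (4B, 4-aligned); 8..16  cooldown  (8B, 8-aligned); 16..20  vy  (4B, 4-aligned); 20..24  -- tail padding (4B); sizeof = 24, alignof = 8
0..20  vx  (20B, 4-aligned)
20..23  ammo  (3B, 1-aligned)
23..24  -- padding (1B)
24..48  z  (24B, 8-aligned)
48..52  team  (4B, 4-aligned)
52..54  state  (2B, 2-aligned)
54..56  -- padding (2B)
56..64  hp  (8B, 8-aligned)
sizeof = 64, alignof = 8
array of 7: 7 × 64 = 448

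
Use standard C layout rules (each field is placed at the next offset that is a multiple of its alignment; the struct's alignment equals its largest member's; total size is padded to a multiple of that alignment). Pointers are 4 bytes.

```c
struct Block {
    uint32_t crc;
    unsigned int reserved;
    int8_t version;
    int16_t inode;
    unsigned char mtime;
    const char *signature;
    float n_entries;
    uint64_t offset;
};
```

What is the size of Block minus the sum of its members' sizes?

0..4  crc  (4B, 4-aligned)
4..8  reserved  (4B, 4-aligned)
8..9  version  (1B, 1-aligned)
9..10  -- padding (1B)
10..12  inode  (2B, 2-aligned)
12..13  mtime  (1B, 1-aligned)
13..16  -- padding (3B)
16..20  signature  (4B, 4-aligned)
20..24  n_entries  (4B, 4-aligned)
24..32  offset  (8B, 8-aligned)
sizeof = 32, alignof = 8
data bytes 28, size 32 → padding 4

4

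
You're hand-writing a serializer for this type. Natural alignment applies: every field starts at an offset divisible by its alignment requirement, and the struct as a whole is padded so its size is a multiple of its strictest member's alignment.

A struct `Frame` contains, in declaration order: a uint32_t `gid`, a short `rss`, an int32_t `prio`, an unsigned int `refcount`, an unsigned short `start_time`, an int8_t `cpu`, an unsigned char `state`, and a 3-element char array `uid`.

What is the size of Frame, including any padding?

@0: gid [4B, align 4] → 4
@4: rss [2B, align 2] → 6
+2 pad (align 4)
@8: prio [4B, align 4] → 12
@12: refcount [4B, align 4] → 16
@16: start_time [2B, align 2] → 18
@18: cpu [1B, align 1] → 19
@19: state [1B, align 1] → 20
@20: uid [3B, align 1] → 23
+1 tail pad (align 4)
size 24, align 4

24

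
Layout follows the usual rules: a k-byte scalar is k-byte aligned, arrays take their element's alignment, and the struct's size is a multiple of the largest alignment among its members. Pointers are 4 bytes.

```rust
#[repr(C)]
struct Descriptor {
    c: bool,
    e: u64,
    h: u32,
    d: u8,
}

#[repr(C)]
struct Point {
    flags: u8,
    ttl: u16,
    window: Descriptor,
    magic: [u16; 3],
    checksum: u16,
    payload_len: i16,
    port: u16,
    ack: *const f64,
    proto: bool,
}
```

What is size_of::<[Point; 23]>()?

Descriptor: c at 0 (size 1, align 1) → ends 1; pad 7 to align 8 for e; e at 8 (size 8, align 8) → ends 16; h at 16 (size 4, align 4) → ends 20; d at 20 (size 1, align 1) → ends 21; tail pad 3 to reach multiple of 8; total 24 bytes, alignment 8
flags at 0 (size 1, align 1) → ends 1
pad 1 to align 2 for ttl
ttl at 2 (size 2, align 2) → ends 4
pad 4 to align 8 for window
window at 8 (size 24, align 8) → ends 32
magic at 32 (size 6, align 2) → ends 38
checksum at 38 (size 2, align 2) → ends 40
payload_len at 40 (size 2, align 2) → ends 42
port at 42 (size 2, align 2) → ends 44
ack at 44 (size 4, align 4) → ends 48
proto at 48 (size 1, align 1) → ends 49
tail pad 7 to reach multiple of 8
total 56 bytes, alignment 8
array of 23: 23 × 56 = 1288

1288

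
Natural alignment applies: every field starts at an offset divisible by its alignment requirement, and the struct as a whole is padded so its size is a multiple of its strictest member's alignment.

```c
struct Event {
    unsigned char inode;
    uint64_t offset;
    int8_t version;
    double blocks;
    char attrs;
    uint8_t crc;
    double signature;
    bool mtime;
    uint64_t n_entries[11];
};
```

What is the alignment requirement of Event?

8

member alignments: inode=1, offset=8, version=1, blocks=8, attrs=1, crc=1, signature=8, mtime=1, n_entries=8
max = 8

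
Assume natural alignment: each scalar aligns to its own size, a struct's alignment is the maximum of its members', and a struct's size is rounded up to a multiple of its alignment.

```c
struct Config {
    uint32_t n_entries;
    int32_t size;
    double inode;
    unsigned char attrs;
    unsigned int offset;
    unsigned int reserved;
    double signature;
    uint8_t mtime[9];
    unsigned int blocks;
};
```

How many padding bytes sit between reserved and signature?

4

0..4  n_entries  (4B, 4-aligned)
4..8  size  (4B, 4-aligned)
8..16  inode  (8B, 8-aligned)
16..17  attrs  (1B, 1-aligned)
17..20  -- padding (3B)
20..24  offset  (4B, 4-aligned)
24..28  reserved  (4B, 4-aligned)
28..32  -- padding (4B)
32..40  signature  (8B, 8-aligned)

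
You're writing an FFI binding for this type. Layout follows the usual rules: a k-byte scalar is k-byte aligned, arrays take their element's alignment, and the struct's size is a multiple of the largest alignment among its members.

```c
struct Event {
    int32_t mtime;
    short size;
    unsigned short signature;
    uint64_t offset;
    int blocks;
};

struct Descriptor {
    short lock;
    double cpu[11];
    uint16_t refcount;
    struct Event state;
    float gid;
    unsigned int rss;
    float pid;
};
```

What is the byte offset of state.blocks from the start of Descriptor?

Event: 0..4  mtime  (4B, 4-aligned); 4..6  size  (2B, 2-aligned); 6..8  signature  (2B, 2-aligned); 8..16  offset  (8B, 8-aligned); 16..20  blocks  (4B, 4-aligned); 20..24  -- tail padding (4B); sizeof = 24, alignof = 8
0..2  lock  (2B, 2-aligned)
2..8  -- padding (6B)
8..96  cpu  (88B, 8-aligned)
96..98  refcount  (2B, 2-aligned)
98..104  -- padding (6B)
104..128  state  (24B, 8-aligned)
within Event: blocks at 16
104 + 16 = 120

120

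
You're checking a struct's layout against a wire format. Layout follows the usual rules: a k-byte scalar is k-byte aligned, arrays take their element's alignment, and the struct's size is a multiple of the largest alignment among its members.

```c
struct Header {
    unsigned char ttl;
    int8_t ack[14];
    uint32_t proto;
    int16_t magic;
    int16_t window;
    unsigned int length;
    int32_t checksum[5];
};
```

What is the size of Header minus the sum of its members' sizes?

1

ttl at 0 (size 1, align 1) → ends 1
ack at 1 (size 14, align 1) → ends 15
pad 1 to align 4 for proto
proto at 16 (size 4, align 4) → ends 20
magic at 20 (size 2, align 2) → ends 22
window at 22 (size 2, align 2) → ends 24
length at 24 (size 4, align 4) → ends 28
checksum at 28 (size 20, align 4) → ends 48
total 48 bytes, alignment 4
data bytes 47, size 48 → padding 1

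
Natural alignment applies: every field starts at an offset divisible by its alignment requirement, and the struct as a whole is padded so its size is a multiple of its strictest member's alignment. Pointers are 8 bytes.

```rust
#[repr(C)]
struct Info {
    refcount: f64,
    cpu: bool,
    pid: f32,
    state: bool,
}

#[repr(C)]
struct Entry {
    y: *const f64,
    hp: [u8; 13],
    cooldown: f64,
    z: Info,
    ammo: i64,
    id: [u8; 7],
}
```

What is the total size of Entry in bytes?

72 bytes

Info: refcount at 0 (size 8, align 8) → ends 8; cpu at 8 (size 1, align 1) → ends 9; pad 3 to align 4 for pid; pid at 12 (size 4, align 4) → ends 16; state at 16 (size 1, align 1) → ends 17; tail pad 7 to reach multiple of 8; total 24 bytes, alignment 8
y at 0 (size 8, align 8) → ends 8
hp at 8 (size 13, align 1) → ends 21
pad 3 to align 8 for cooldown
cooldown at 24 (size 8, align 8) → ends 32
z at 32 (size 24, align 8) → ends 56
ammo at 56 (size 8, align 8) → ends 64
id at 64 (size 7, align 1) → ends 71
tail pad 1 to reach multiple of 8
total 72 bytes, alignment 8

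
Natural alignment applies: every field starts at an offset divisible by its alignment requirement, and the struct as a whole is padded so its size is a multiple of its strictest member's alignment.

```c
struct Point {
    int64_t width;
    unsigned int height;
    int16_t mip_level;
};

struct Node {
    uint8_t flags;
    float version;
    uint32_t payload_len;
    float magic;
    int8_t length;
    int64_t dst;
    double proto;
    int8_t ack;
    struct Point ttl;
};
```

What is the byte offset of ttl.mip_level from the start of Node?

Point: 0..8  width  (8B, 8-aligned); 8..12  height  (4B, 4-aligned); 12..14  mip_level  (2B, 2-aligned); 14..16  -- tail padding (2B); sizeof = 16, alignof = 8
0..1  flags  (1B, 1-aligned)
1..4  -- padding (3B)
4..8  version  (4B, 4-aligned)
8..12  payload_len  (4B, 4-aligned)
12..16  magic  (4B, 4-aligned)
16..17  length  (1B, 1-aligned)
17..24  -- padding (7B)
24..32  dst  (8B, 8-aligned)
32..40  proto  (8B, 8-aligned)
40..41  ack  (1B, 1-aligned)
41..48  -- padding (7B)
48..64  ttl  (16B, 8-aligned)
within Point: mip_level at 12
48 + 12 = 60

60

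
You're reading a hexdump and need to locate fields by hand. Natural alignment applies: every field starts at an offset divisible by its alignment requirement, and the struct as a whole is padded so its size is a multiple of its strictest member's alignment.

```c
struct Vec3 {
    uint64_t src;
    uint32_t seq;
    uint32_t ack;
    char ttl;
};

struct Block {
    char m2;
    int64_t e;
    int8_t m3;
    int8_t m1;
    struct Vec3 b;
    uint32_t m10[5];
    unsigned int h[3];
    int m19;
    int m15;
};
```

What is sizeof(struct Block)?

88 bytes

Vec3: src at 0 (size 8, align 8) → ends 8; seq at 8 (size 4, align 4) → ends 12; ack at 12 (size 4, align 4) → ends 16; ttl at 16 (size 1, align 1) → ends 17; tail pad 7 to reach multiple of 8; total 24 bytes, alignment 8
m2 at 0 (size 1, align 1) → ends 1
pad 7 to align 8 for e
e at 8 (size 8, align 8) → ends 16
m3 at 16 (size 1, align 1) → ends 17
m1 at 17 (size 1, align 1) → ends 18
pad 6 to align 8 for b
b at 24 (size 24, align 8) → ends 48
m10 at 48 (size 20, align 4) → ends 68
h at 68 (size 12, align 4) → ends 80
m19 at 80 (size 4, align 4) → ends 84
m15 at 84 (size 4, align 4) → ends 88
total 88 bytes, alignment 8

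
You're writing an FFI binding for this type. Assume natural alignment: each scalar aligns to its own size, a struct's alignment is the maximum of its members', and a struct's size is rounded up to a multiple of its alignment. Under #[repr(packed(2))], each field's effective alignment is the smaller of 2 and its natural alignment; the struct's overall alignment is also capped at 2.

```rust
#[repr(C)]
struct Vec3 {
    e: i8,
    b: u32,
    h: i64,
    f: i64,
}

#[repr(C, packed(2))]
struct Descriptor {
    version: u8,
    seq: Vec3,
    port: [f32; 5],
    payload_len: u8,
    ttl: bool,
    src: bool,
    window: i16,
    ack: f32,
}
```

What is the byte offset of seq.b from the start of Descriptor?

6

Vec3: e at 0 (size 1, align 1) → ends 1; pad 3 to align 4 for b; b at 4 (size 4, align 4) → ends 8; h at 8 (size 8, align 8) → ends 16; f at 16 (size 8, align 8) → ends 24; total 24 bytes, alignment 8
version at 0 (size 1, align 1) → ends 1
pad 1 to align 2 for seq
seq at 2 (size 24, align 2) → ends 26
within Vec3: b at 4
2 + 4 = 6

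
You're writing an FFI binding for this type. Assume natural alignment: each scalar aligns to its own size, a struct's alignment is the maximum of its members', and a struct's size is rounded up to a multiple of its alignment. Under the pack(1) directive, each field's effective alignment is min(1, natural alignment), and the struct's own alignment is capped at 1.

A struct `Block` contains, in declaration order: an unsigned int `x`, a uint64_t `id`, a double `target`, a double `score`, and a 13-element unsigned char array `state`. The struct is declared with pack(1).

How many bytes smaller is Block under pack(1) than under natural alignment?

natural layout:
  x at 0 (size 4, align 4) → ends 4
  pad 4 to align 8 for id
  id at 8 (size 8, align 8) → ends 16
  target at 16 (size 8, align 8) → ends 24
  score at 24 (size 8, align 8) → ends 32
  state at 32 (size 13, align 1) → ends 45
  tail pad 3 to reach multiple of 8
  total 48 bytes, alignment 8
packed(1) layout:
  x at 0 (size 4, align 1) → ends 4
  id at 4 (size 8, align 1) → ends 12
  target at 12 (size 8, align 1) → ends 20
  score at 20 (size 8, align 1) → ends 28
  state at 28 (size 13, align 1) → ends 41
  total 41 bytes, alignment 1
48 − 41 = 7

7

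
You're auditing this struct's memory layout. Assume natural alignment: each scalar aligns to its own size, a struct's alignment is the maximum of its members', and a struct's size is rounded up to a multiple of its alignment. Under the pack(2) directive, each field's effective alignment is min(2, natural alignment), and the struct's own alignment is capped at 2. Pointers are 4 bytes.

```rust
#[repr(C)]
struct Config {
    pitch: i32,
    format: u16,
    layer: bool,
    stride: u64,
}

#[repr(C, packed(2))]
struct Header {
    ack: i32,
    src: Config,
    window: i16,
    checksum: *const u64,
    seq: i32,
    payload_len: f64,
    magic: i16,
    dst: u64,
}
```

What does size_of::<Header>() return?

Config: 0..4  pitch  (4B, 4-aligned); 4..6  format  (2B, 2-aligned); 6..7  layer  (1B, 1-aligned); 7..8  -- padding (1B); 8..16  stride  (8B, 8-aligned); sizeof = 16, alignof = 8
0..4  ack  (4B, 2-aligned)
4..20  src  (16B, 2-aligned)
20..22  window  (2B, 2-aligned)
22..26  checksum  (4B, 2-aligned)
26..30  seq  (4B, 2-aligned)
30..38  payload_len  (8B, 2-aligned)
38..40  magic  (2B, 2-aligned)
40..48  dst  (8B, 2-aligned)
sizeof = 48, alignof = 2

48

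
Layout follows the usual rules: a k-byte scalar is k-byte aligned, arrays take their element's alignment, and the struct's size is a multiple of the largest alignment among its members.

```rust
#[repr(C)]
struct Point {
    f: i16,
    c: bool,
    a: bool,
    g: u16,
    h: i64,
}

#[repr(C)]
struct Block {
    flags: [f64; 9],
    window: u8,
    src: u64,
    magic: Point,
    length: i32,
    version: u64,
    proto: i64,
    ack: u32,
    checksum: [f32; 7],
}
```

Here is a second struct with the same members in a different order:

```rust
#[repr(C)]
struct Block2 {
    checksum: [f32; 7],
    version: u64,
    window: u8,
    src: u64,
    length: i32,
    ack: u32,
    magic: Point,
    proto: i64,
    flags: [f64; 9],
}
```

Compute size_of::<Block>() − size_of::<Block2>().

Point: 0..2  f  (2B, 2-aligned); 2..3  c  (1B, 1-aligned); 3..4  a  (1B, 1-aligned); 4..6  g  (2B, 2-aligned); 6..8  -- padding (2B); 8..16  h  (8B, 8-aligned); sizeof = 16, alignof = 8
0..72  flags  (72B, 8-aligned)
72..73  window  (1B, 1-aligned)
73..80  -- padding (7B)
80..88  src  (8B, 8-aligned)
88..104  magic  (16B, 8-aligned)
104..108  length  (4B, 4-aligned)
108..112  -- padding (4B)
112..120  version  (8B, 8-aligned)
120..128  proto  (8B, 8-aligned)
128..132  ack  (4B, 4-aligned)
132..160  checksum  (28B, 4-aligned)
sizeof = 160, alignof = 8
— Block2 —
0..28  checksum  (28B, 4-aligned)
28..32  -- padding (4B)
32..40  version  (8B, 8-aligned)
40..41  window  (1B, 1-aligned)
41..48  -- padding (7B)
48..56  src  (8B, 8-aligned)
56..60  length  (4B, 4-aligned)
60..64  ack  (4B, 4-aligned)
64..80  magic  (16B, 8-aligned)
80..88  proto  (8B, 8-aligned)
88..160  flags  (72B, 8-aligned)
sizeof = 160, alignof = 8
160 − 160 = 0

0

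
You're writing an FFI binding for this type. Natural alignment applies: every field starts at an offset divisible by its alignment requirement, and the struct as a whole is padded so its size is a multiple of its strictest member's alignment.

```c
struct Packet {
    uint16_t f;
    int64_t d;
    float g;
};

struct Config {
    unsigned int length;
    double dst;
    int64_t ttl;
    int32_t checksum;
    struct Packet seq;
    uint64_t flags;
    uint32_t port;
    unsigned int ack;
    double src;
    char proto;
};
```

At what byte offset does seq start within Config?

32

Packet: @0: f [2B, align 2] → 2; +6 pad (align 8); @8: d [8B, align 8] → 16; @16: g [4B, align 4] → 20; +4 tail pad (align 8); size 24, align 8
@0: length [4B, align 4] → 4
+4 pad (align 8)
@8: dst [8B, align 8] → 16
@16: ttl [8B, align 8] → 24
@24: checksum [4B, align 4] → 28
+4 pad (align 8)
@32: seq [24B, align 8] → 56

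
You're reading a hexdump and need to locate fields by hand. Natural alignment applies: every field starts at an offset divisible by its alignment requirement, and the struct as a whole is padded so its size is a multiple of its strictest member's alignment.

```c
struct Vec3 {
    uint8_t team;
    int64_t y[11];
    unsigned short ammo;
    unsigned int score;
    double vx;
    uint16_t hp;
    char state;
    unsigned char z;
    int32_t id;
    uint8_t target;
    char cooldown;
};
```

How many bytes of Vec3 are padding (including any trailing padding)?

0..1  team  (1B, 1-aligned)
1..8  -- padding (7B)
8..96  y  (88B, 8-aligned)
96..98  ammo  (2B, 2-aligned)
98..100  -- padding (2B)
100..104  score  (4B, 4-aligned)
104..112  vx  (8B, 8-aligned)
112..114  hp  (2B, 2-aligned)
114..115  state  (1B, 1-aligned)
115..116  z  (1B, 1-aligned)
116..120  id  (4B, 4-aligned)
120..121  target  (1B, 1-aligned)
121..122  cooldown  (1B, 1-aligned)
122..128  -- tail padding (6B)
sizeof = 128, alignof = 8
data bytes 113, size 128 → padding 15

15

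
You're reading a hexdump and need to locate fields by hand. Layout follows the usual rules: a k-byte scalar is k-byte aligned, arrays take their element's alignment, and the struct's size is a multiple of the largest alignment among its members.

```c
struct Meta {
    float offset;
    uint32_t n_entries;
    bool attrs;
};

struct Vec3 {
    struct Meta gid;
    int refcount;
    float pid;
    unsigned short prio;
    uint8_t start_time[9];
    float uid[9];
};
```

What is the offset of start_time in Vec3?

22

Meta: offset at 0 (size 4, align 4) → ends 4; n_entries at 4 (size 4, align 4) → ends 8; attrs at 8 (size 1, align 1) → ends 9; tail pad 3 to reach multiple of 4; total 12 bytes, alignment 4
gid at 0 (size 12, align 4) → ends 12
refcount at 12 (size 4, align 4) → ends 16
pid at 16 (size 4, align 4) → ends 20
prio at 20 (size 2, align 2) → ends 22
start_time at 22 (size 9, align 1) → ends 31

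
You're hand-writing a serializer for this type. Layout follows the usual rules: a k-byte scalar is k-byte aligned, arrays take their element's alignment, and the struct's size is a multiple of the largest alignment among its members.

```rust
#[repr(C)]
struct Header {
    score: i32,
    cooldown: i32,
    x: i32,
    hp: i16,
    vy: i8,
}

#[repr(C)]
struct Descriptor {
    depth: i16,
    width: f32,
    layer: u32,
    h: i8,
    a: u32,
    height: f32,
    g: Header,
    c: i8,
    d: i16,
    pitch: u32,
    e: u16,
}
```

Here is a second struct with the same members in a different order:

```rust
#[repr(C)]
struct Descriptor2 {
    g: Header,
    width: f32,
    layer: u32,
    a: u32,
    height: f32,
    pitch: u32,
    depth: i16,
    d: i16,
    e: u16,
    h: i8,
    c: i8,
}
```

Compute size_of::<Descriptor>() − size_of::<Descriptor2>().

8

Header: score at 0 (size 4, align 4) → ends 4; cooldown at 4 (size 4, align 4) → ends 8; x at 8 (size 4, align 4) → ends 12; hp at 12 (size 2, align 2) → ends 14; vy at 14 (size 1, align 1) → ends 15; tail pad 1 to reach multiple of 4; total 16 bytes, alignment 4
depth at 0 (size 2, align 2) → ends 2
pad 2 to align 4 for width
width at 4 (size 4, align 4) → ends 8
layer at 8 (size 4, align 4) → ends 12
h at 12 (size 1, align 1) → ends 13
pad 3 to align 4 for a
a at 16 (size 4, align 4) → ends 20
height at 20 (size 4, align 4) → ends 24
g at 24 (size 16, align 4) → ends 40
c at 40 (size 1, align 1) → ends 41
pad 1 to align 2 for d
d at 42 (size 2, align 2) → ends 44
pitch at 44 (size 4, align 4) → ends 48
e at 48 (size 2, align 2) → ends 50
tail pad 2 to reach multiple of 4
total 52 bytes, alignment 4
— Descriptor2 —
g at 0 (size 16, align 4) → ends 16
width at 16 (size 4, align 4) → ends 20
layer at 20 (size 4, align 4) → ends 24
a at 24 (size 4, align 4) → ends 28
height at 28 (size 4, align 4) → ends 32
pitch at 32 (size 4, align 4) → ends 36
depth at 36 (size 2, align 2) → ends 38
d at 38 (size 2, align 2) → ends 40
e at 40 (size 2, align 2) → ends 42
h at 42 (size 1, align 1) → ends 43
c at 43 (size 1, align 1) → ends 44
total 44 bytes, alignment 4
52 − 44 = 8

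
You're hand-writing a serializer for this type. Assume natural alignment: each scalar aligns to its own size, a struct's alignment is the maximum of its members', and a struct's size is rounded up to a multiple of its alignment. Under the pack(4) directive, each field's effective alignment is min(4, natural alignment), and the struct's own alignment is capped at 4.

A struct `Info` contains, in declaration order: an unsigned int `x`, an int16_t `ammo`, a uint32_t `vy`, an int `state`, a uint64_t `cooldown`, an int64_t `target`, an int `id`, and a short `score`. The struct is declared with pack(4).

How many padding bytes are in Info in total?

4

0..4  x  (4B, 4-aligned)
4..6  ammo  (2B, 2-aligned)
6..8  -- padding (2B)
8..12  vy  (4B, 4-aligned)
12..16  state  (4B, 4-aligned)
16..24  cooldown  (8B, 4-aligned)
24..32  target  (8B, 4-aligned)
32..36  id  (4B, 4-aligned)
36..38  score  (2B, 2-aligned)
38..40  -- tail padding (2B)
sizeof = 40, alignof = 4
data bytes 36, size 40 → padding 4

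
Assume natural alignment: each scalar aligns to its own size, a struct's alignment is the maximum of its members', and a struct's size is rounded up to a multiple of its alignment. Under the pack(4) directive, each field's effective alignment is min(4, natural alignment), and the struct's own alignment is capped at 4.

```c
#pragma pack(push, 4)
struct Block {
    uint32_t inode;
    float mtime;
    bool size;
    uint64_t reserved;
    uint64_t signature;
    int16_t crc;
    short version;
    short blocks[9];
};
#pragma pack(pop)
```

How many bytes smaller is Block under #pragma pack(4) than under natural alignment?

4

natural layout:
  inode at 0 (size 4, align 4) → ends 4
  mtime at 4 (size 4, align 4) → ends 8
  size at 8 (size 1, align 1) → ends 9
  pad 7 to align 8 for reserved
  reserved at 16 (size 8, align 8) → ends 24
  signature at 24 (size 8, align 8) → ends 32
  crc at 32 (size 2, align 2) → ends 34
  version at 34 (size 2, align 2) → ends 36
  blocks at 36 (size 18, align 2) → ends 54
  tail pad 2 to reach multiple of 8
  total 56 bytes, alignment 8
packed(4) layout:
  inode at 0 (size 4, align 4) → ends 4
  mtime at 4 (size 4, align 4) → ends 8
  size at 8 (size 1, align 1) → ends 9
  pad 3 to align 4 for reserved
  reserved at 12 (size 8, align 4) → ends 20
  signature at 20 (size 8, align 4) → ends 28
  crc at 28 (size 2, align 2) → ends 30
  version at 30 (size 2, align 2) → ends 32
  blocks at 32 (size 18, align 2) → ends 50
  tail pad 2 to reach multiple of 4
  total 52 bytes, alignment 4
56 − 52 = 4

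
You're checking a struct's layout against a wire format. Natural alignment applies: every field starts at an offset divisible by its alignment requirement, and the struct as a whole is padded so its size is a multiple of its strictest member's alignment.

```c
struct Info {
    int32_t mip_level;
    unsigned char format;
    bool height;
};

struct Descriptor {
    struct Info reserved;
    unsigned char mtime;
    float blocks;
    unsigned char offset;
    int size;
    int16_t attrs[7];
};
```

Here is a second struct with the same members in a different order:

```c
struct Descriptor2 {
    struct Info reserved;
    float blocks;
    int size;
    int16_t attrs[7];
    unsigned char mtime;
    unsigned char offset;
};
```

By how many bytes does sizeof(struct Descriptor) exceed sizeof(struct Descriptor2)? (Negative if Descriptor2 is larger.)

8

Info: 0..4  mip_level  (4B, 4-aligned); 4..5  format  (1B, 1-aligned); 5..6  height  (1B, 1-aligned); 6..8  -- tail padding (2B); sizeof = 8, alignof = 4
0..8  reserved  (8B, 4-aligned)
8..9  mtime  (1B, 1-aligned)
9..12  -- padding (3B)
12..16  blocks  (4B, 4-aligned)
16..17  offset  (1B, 1-aligned)
17..20  -- padding (3B)
20..24  size  (4B, 4-aligned)
24..38  attrs  (14B, 2-aligned)
38..40  -- tail padding (2B)
sizeof = 40, alignof = 4
— Descriptor2 —
0..8  reserved  (8B, 4-aligned)
8..12  blocks  (4B, 4-aligned)
12..16  size  (4B, 4-aligned)
16..30  attrs  (14B, 2-aligned)
30..31  mtime  (1B, 1-aligned)
31..32  offset  (1B, 1-aligned)
sizeof = 32, alignof = 4
40 − 32 = 8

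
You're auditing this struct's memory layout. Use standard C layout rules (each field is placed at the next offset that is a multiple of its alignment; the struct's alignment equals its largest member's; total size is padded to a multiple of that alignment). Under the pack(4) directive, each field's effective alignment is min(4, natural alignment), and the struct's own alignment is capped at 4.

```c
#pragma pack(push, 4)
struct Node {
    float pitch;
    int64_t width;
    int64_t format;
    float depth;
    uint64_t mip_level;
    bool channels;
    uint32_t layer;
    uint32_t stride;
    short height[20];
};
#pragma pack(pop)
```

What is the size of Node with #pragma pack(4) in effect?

0..4  pitch  (4B, 4-aligned)
4..12  width  (8B, 4-aligned)
12..20  format  (8B, 4-aligned)
20..24  depth  (4B, 4-aligned)
24..32  mip_level  (8B, 4-aligned)
32..33  channels  (1B, 1-aligned)
33..36  -- padding (3B)
36..40  layer  (4B, 4-aligned)
40..44  stride  (4B, 4-aligned)
44..84  height  (40B, 2-aligned)
sizeof = 84, alignof = 4

84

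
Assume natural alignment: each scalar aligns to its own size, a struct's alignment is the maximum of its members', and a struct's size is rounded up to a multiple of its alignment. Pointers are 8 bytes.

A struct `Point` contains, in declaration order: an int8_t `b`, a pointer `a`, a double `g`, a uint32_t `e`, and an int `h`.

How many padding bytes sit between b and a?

7

b at 0 (size 1, align 1) → ends 1
pad 7 to align 8 for a
a at 8 (size 8, align 8) → ends 16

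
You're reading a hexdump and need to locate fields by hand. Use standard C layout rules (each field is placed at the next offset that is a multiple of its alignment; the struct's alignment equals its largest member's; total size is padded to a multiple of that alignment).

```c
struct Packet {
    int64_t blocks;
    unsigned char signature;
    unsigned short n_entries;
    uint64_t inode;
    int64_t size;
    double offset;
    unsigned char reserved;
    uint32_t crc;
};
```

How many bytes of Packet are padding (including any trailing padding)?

blocks at 0 (size 8, align 8) → ends 8
signature at 8 (size 1, align 1) → ends 9
pad 1 to align 2 for n_entries
n_entries at 10 (size 2, align 2) → ends 12
pad 4 to align 8 for inode
inode at 16 (size 8, align 8) → ends 24
size at 24 (size 8, align 8) → ends 32
offset at 32 (size 8, align 8) → ends 40
reserved at 40 (size 1, align 1) → ends 41
pad 3 to align 4 for crc
crc at 44 (size 4, align 4) → ends 48
total 48 bytes, alignment 8
data bytes 40, size 48 → padding 8

8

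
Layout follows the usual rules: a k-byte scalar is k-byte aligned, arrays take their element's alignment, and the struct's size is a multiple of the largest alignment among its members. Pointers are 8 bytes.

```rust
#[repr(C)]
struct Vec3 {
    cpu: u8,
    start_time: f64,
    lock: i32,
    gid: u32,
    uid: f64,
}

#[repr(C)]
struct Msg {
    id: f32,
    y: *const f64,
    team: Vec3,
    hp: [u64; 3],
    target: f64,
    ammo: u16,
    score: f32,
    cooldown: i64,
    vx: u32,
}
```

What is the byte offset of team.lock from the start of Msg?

Vec3: cpu at 0 (size 1, align 1) → ends 1; pad 7 to align 8 for start_time; start_time at 8 (size 8, align 8) → ends 16; lock at 16 (size 4, align 4) → ends 20; gid at 20 (size 4, align 4) → ends 24; uid at 24 (size 8, align 8) → ends 32; total 32 bytes, alignment 8
id at 0 (size 4, align 4) → ends 4
pad 4 to align 8 for y
y at 8 (size 8, align 8) → ends 16
team at 16 (size 32, align 8) → ends 48
within Vec3: lock at 16
16 + 16 = 32

32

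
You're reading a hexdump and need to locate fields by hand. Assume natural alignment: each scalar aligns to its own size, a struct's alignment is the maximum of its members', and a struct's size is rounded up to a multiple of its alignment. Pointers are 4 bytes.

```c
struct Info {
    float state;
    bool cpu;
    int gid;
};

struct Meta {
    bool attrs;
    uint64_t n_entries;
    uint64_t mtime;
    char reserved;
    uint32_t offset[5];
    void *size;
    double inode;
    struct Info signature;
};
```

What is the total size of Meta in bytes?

Info: 0..4  state  (4B, 4-aligned); 4..5  cpu  (1B, 1-aligned); 5..8  -- padding (3B); 8..12  gid  (4B, 4-aligned); sizeof = 12, alignof = 4
0..1  attrs  (1B, 1-aligned)
1..8  -- padding (7B)
8..16  n_entries  (8B, 8-aligned)
16..24  mtime  (8B, 8-aligned)
24..25  reserved  (1B, 1-aligned)
25..28  -- padding (3B)
28..48  offset  (20B, 4-aligned)
48..52  size  (4B, 4-aligned)
52..56  -- padding (4B)
56..64  inode  (8B, 8-aligned)
64..76  signature  (12B, 4-aligned)
76..80  -- tail padding (4B)
sizeof = 80, alignof = 8

80 bytes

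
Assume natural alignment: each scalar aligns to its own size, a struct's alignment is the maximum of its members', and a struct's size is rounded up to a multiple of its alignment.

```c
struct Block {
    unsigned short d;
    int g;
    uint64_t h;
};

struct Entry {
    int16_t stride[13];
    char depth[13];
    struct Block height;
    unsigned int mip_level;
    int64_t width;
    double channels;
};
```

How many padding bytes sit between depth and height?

1

Block: @0: d [2B, align 2] → 2; +2 pad (align 4); @4: g [4B, align 4] → 8; @8: h [8B, align 8] → 16; size 16, align 8
@0: stride [26B, align 2] → 26
@26: depth [13B, align 1] → 39
+1 pad (align 8)
@40: height [16B, align 8] → 56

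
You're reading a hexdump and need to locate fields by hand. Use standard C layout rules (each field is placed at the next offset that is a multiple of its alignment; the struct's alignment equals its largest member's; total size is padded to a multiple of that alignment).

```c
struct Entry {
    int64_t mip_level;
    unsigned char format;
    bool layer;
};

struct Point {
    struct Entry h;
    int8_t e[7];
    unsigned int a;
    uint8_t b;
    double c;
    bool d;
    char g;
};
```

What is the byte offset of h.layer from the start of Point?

Entry: @0: mip_level [8B, align 8] → 8; @8: format [1B, align 1] → 9; @9: layer [1B, align 1] → 10; +6 tail pad (align 8); size 16, align 8
@0: h [16B, align 8] → 16
within Entry: layer at 9
0 + 9 = 9

9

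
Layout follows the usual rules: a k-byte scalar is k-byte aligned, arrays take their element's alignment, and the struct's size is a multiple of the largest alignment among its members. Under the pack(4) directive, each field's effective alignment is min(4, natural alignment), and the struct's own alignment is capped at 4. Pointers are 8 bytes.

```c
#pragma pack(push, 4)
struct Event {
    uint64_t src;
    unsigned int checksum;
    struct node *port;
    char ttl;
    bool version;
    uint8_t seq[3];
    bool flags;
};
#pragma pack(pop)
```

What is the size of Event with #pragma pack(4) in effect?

28

0..8  src  (8B, 4-aligned)
8..12  checksum  (4B, 4-aligned)
12..20  port  (8B, 4-aligned)
20..21  ttl  (1B, 1-aligned)
21..22  version  (1B, 1-aligned)
22..25  seq  (3B, 1-aligned)
25..26  flags  (1B, 1-aligned)
26..28  -- tail padding (2B)
sizeof = 28, alignof = 4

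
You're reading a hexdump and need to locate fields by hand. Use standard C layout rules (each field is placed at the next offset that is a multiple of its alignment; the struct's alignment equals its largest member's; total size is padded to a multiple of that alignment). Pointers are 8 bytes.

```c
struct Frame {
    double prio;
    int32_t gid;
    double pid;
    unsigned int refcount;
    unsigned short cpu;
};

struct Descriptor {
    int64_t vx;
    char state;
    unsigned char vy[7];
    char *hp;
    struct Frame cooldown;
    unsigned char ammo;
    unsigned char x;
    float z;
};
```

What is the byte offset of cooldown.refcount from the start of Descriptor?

Frame: @0: prio [8B, align 8] → 8; @8: gid [4B, align 4] → 12; +4 pad (align 8); @16: pid [8B, align 8] → 24; @24: refcount [4B, align 4] → 28; @28: cpu [2B, align 2] → 30; +2 tail pad (align 8); size 32, align 8
@0: vx [8B, align 8] → 8
@8: state [1B, align 1] → 9
@9: vy [7B, align 1] → 16
@16: hp [8B, align 8] → 24
@24: cooldown [32B, align 8] → 56
within Frame: refcount at 24
24 + 24 = 48

48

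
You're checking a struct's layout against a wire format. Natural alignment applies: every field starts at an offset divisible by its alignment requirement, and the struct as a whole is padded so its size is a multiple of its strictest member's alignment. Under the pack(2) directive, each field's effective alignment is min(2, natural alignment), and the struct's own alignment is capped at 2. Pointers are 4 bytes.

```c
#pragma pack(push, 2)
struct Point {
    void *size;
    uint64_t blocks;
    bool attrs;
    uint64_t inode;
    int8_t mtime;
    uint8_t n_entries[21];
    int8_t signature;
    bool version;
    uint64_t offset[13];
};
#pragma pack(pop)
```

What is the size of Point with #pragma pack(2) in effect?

0..4  size  (4B, 2-aligned)
4..12  blocks  (8B, 2-aligned)
12..13  attrs  (1B, 1-aligned)
13..14  -- padding (1B)
14..22  inode  (8B, 2-aligned)
22..23  mtime  (1B, 1-aligned)
23..44  n_entries  (21B, 1-aligned)
44..45  signature  (1B, 1-aligned)
45..46  version  (1B, 1-aligned)
46..150  offset  (104B, 2-aligned)
sizeof = 150, alignof = 2

150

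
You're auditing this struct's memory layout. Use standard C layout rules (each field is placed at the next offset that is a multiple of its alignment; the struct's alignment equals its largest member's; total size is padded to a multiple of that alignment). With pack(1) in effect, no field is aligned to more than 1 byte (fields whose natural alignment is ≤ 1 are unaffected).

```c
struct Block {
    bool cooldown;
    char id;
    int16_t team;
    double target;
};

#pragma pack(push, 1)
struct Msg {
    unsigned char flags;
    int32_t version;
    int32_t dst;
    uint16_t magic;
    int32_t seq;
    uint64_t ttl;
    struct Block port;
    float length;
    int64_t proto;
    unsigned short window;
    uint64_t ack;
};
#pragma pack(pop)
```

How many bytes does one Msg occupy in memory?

61 bytes

Block: @0: cooldown [1B, align 1] → 1; @1: id [1B, align 1] → 2; @2: team [2B, align 2] → 4; +4 pad (align 8); @8: target [8B, align 8] → 16; size 16, align 8
@0: flags [1B, align 1] → 1
@1: version [4B, align 1] → 5
@5: dst [4B, align 1] → 9
@9: magic [2B, align 1] → 11
@11: seq [4B, align 1] → 15
@15: ttl [8B, align 1] → 23
@23: port [16B, align 1] → 39
@39: length [4B, align 1] → 43
@43: proto [8B, align 1] → 51
@51: window [2B, align 1] → 53
@53: ack [8B, align 1] → 61
size 61, align 1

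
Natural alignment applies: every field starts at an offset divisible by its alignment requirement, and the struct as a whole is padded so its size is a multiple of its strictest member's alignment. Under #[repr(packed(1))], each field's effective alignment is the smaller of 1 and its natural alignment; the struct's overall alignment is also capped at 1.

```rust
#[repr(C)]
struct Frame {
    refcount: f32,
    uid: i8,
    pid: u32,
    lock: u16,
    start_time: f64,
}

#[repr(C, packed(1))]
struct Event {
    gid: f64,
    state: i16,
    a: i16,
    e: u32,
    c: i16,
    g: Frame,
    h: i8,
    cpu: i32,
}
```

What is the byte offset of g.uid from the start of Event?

Frame: refcount at 0 (size 4, align 4) → ends 4; uid at 4 (size 1, align 1) → ends 5; pad 3 to align 4 for pid; pid at 8 (size 4, align 4) → ends 12; lock at 12 (size 2, align 2) → ends 14; pad 2 to align 8 for start_time; start_time at 16 (size 8, align 8) → ends 24; total 24 bytes, alignment 8
gid at 0 (size 8, align 1) → ends 8
state at 8 (size 2, align 1) → ends 10
a at 10 (size 2, align 1) → ends 12
e at 12 (size 4, align 1) → ends 16
c at 16 (size 2, align 1) → ends 18
g at 18 (size 24, align 1) → ends 42
within Frame: uid at 4
18 + 4 = 22

22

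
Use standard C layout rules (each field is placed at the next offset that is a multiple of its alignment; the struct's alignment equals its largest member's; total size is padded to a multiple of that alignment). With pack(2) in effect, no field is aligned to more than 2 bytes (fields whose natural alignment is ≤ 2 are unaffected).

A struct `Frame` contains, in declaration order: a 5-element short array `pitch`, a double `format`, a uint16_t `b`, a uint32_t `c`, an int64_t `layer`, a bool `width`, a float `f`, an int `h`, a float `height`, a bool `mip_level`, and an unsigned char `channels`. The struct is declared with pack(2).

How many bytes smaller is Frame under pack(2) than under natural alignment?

natural layout:
  pitch at 0 (size 10, align 2) → ends 10
  pad 6 to align 8 for format
  format at 16 (size 8, align 8) → ends 24
  b at 24 (size 2, align 2) → ends 26
  pad 2 to align 4 for c
  c at 28 (size 4, align 4) → ends 32
  layer at 32 (size 8, align 8) → ends 40
  width at 40 (size 1, align 1) → ends 41
  pad 3 to align 4 for f
  f at 44 (size 4, align 4) → ends 48
  h at 48 (size 4, align 4) → ends 52
  height at 52 (size 4, align 4) → ends 56
  mip_level at 56 (size 1, align 1) → ends 57
  channels at 57 (size 1, align 1) → ends 58
  tail pad 6 to reach multiple of 8
  total 64 bytes, alignment 8
packed(2) layout:
  pitch at 0 (size 10, align 2) → ends 10
  format at 10 (size 8, align 2) → ends 18
  b at 18 (size 2, align 2) → ends 20
  c at 20 (size 4, align 2) → ends 24
  layer at 24 (size 8, align 2) → ends 32
  width at 32 (size 1, align 1) → ends 33
  pad 1 to align 2 for f
  f at 34 (size 4, align 2) → ends 38
  h at 38 (size 4, align 2) → ends 42
  height at 42 (size 4, align 2) → ends 46
  mip_level at 46 (size 1, align 1) → ends 47
  channels at 47 (size 1, align 1) → ends 48
  total 48 bytes, alignment 2
64 − 48 = 16

16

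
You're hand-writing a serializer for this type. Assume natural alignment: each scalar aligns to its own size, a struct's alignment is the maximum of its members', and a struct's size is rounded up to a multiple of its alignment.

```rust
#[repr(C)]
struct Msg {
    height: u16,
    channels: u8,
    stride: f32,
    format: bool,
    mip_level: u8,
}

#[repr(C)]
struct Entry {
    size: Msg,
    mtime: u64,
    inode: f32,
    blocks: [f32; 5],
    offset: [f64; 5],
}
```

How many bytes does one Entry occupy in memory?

Msg: 0..2  height  (2B, 2-aligned); 2..3  channels  (1B, 1-aligned); 3..4  -- padding (1B); 4..8  stride  (4B, 4-aligned); 8..9  format  (1B, 1-aligned); 9..10  mip_level  (1B, 1-aligned); 10..12  -- tail padding (2B); sizeof = 12, alignof = 4
0..12  size  (12B, 4-aligned)
12..16  -- padding (4B)
16..24  mtime  (8B, 8-aligned)
24..28  inode  (4B, 4-aligned)
28..48  blocks  (20B, 4-aligned)
48..88  offset  (40B, 8-aligned)
sizeof = 88, alignof = 8

88 bytes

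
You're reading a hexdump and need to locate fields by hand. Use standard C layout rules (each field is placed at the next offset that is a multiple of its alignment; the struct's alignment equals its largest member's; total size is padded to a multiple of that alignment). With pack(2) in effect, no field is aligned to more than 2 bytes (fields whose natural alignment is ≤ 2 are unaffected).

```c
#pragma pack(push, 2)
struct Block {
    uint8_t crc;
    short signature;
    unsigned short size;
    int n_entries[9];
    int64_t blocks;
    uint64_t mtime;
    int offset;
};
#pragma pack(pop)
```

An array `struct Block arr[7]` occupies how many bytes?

434

crc at 0 (size 1, align 1) → ends 1
pad 1 to align 2 for signature
signature at 2 (size 2, align 2) → ends 4
size at 4 (size 2, align 2) → ends 6
n_entries at 6 (size 36, align 2) → ends 42
blocks at 42 (size 8, align 2) → ends 50
mtime at 50 (size 8, align 2) → ends 58
offset at 58 (size 4, align 2) → ends 62
total 62 bytes, alignment 2
array of 7: 7 × 62 = 434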